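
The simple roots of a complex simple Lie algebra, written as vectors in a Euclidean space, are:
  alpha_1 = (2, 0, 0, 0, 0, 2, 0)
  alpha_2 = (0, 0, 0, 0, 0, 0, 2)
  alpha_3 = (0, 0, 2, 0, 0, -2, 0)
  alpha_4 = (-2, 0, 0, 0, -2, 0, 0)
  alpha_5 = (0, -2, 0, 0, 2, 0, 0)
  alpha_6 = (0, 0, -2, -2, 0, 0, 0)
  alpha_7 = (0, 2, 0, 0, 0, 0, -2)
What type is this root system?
B_7

Compute the Cartan integers a_ij = 2(alpha_i, alpha_j)/(alpha_j, alpha_j); the resulting 7x7 Cartan matrix is
[[2, 0, -1, -1, 0, 0, 0], [0, 2, 0, 0, 0, 0, -1], [-1, 0, 2, 0, 0, -1, 0], [-1, 0, 0, 2, -1, 0, 0], [0, 0, 0, -1, 2, 0, -1], [0, 0, -1, 0, 0, 2, 0], [0, -2, 0, 0, -1, 0, 2]].
The roots have two lengths (squared-length ratio 2:1); the short ones are alpha_{2}. The associated Dynkin diagram is a chain of 7 nodes with a double edge at one end; the terminal node there is the unique short simple root (B_7), so the type is B_7 (the algebra so(15)).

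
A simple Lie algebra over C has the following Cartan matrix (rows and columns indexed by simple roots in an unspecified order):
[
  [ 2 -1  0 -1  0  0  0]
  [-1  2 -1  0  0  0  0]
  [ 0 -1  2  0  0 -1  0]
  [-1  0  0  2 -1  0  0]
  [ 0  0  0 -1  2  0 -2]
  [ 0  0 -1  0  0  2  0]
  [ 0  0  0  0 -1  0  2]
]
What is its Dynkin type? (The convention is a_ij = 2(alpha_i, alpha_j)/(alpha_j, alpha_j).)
B_7 (so(15))

The matrix has rank 7 with 2's on the diagonal. Reading the off-diagonal entries as Dynkin edges (a single edge where a_ij = a_ji = -1; a double or triple edge where a_ij * a_ji = 2 or 3), the diagram is a chain of 7 nodes with a double edge at one end; the terminal node there is the unique short simple root (B_7). One simple-root ordering that puts it in standard form is (alpha_6, alpha_3, alpha_2, alpha_1, alpha_4, alpha_5, alpha_7). So the algebra is type B_7, i.e. so(15).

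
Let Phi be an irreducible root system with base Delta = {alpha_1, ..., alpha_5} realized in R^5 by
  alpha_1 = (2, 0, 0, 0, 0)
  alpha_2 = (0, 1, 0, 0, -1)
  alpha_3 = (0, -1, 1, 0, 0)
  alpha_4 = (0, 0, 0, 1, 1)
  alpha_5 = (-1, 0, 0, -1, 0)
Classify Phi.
Compute the Cartan integers a_ij = 2(alpha_i, alpha_j)/(alpha_j, alpha_j); the resulting 5x5 Cartan matrix is
[[2, 0, 0, 0, -2], [0, 2, -1, -1, 0], [0, -1, 2, 0, 0], [0, -1, 0, 2, -1], [-1, 0, 0, -1, 2]].
The roots have two lengths (squared-length ratio 2:1); the short ones are alpha_{2,3,4,5}. The associated Dynkin diagram is a chain of 5 nodes with a double edge at one end; the terminal node there is the unique long simple root (C_5), so the type is C_5 (the algebra sp(10)).

C5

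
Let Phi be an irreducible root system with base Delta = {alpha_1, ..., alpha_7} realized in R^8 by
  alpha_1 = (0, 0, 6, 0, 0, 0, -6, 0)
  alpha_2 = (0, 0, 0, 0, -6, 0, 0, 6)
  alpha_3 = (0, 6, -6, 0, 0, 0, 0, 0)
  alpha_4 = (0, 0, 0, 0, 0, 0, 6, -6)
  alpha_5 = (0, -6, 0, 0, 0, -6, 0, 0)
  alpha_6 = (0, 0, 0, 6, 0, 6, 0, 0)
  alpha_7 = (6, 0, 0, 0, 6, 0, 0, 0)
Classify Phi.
Compute the Cartan integers a_ij = 2(alpha_i, alpha_j)/(alpha_j, alpha_j); the resulting 7x7 Cartan matrix is
[[2, 0, -1, -1, 0, 0, 0], [0, 2, 0, -1, 0, 0, -1], [-1, 0, 2, 0, -1, 0, 0], [-1, -1, 0, 2, 0, 0, 0], [0, 0, -1, 0, 2, -1, 0], [0, 0, 0, 0, -1, 2, 0], [0, -1, 0, 0, 0, 0, 2]].
All simple roots have the same length, so the diagram is simply laced. The associated Dynkin diagram is a chain of 7 nodes with single edges (A_7), so the type is A_7 (the algebra sl(8)).

A_7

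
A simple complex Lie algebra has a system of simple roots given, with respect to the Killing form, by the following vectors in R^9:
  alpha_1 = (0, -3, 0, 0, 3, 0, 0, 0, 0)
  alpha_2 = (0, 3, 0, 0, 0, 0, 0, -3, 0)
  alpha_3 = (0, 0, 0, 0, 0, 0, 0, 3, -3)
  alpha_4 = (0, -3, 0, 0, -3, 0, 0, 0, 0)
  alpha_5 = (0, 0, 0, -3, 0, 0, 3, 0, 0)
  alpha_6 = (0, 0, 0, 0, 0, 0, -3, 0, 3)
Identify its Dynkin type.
Compute the Cartan integers a_ij = 2(alpha_i, alpha_j)/(alpha_j, alpha_j); the resulting 6x6 Cartan matrix is
[[2, -1, 0, 0, 0, 0], [-1, 2, -1, -1, 0, 0], [0, -1, 2, 0, 0, -1], [0, -1, 0, 2, 0, 0], [0, 0, 0, 0, 2, -1], [0, 0, -1, 0, -1, 2]].
All simple roots have the same length, so the diagram is simply laced. The associated Dynkin diagram is a chain of 4 nodes with a fork of two nodes at one end (D_6), so the type is D_6 (the algebra so(12)).

D_6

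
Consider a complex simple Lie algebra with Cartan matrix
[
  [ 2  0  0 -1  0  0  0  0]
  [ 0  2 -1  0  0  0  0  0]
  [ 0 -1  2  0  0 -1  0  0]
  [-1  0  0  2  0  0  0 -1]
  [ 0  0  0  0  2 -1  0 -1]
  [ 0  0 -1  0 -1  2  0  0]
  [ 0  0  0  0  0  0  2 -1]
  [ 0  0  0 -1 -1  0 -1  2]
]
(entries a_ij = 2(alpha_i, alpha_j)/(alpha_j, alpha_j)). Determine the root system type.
E8

The matrix has rank 8 with 2's on the diagonal. Reading the off-diagonal entries as Dynkin edges (a single edge where a_ij = a_ji = -1; a double or triple edge where a_ij * a_ji = 2 or 3), the diagram is a chain of 7 nodes with one extra node attached to the third node from one end (E_8). One simple-root ordering that puts it in standard form is (alpha_1, alpha_7, alpha_4, alpha_8, alpha_5, alpha_6, alpha_3, alpha_2). So the algebra is type E_8.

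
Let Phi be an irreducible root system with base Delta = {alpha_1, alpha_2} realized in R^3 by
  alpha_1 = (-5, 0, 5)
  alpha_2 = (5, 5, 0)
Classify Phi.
Compute the Cartan integers a_ij = 2(alpha_i, alpha_j)/(alpha_j, alpha_j); the resulting 2x2 Cartan matrix is
[[2, -1], [-1, 2]].
All simple roots have the same length, so the diagram is simply laced. The associated Dynkin diagram is a chain of 2 nodes with single edges (A_2), so the type is A_2 (the algebra sl(3)).

A_2 (sl(3))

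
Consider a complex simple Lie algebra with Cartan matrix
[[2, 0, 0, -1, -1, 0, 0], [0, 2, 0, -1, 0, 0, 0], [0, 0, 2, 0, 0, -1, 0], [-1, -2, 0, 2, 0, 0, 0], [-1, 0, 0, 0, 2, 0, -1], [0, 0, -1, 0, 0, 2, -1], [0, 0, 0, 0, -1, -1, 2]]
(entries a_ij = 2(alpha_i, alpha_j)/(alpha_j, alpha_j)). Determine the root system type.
B_7

The matrix has rank 7 with 2's on the diagonal. Reading the off-diagonal entries as Dynkin edges (a single edge where a_ij = a_ji = -1; a double or triple edge where a_ij * a_ji = 2 or 3), the diagram is a chain of 7 nodes with a double edge at one end; the terminal node there is the unique short simple root (B_7). One simple-root ordering that puts it in standard form is (alpha_3, alpha_6, alpha_7, alpha_5, alpha_1, alpha_4, alpha_2). So the algebra is type B_7, i.e. so(15).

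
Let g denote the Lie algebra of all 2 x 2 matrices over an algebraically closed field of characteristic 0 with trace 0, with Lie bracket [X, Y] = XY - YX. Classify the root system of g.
A_1 (sl(2))

This is sl(2), which has dimension 2^2 - 1 = 3 and rank 2 - 1 = 1 (a Cartan subalgebra is the diagonal traceless matrices). In the classification of classical Lie algebras, the special linear algebra sl(n+1) has type A_n; here n = 1, so the Dynkin diagram is a chain of 1 nodes with single edges (A_1). Hence the type is A_1.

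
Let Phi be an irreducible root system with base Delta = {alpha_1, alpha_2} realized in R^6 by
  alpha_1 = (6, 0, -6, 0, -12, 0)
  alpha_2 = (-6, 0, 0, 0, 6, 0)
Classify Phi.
type G_2

Compute the Cartan integers a_ij = 2(alpha_i, alpha_j)/(alpha_j, alpha_j); the resulting 2x2 Cartan matrix is
[[2, -3], [-1, 2]].
The roots have two lengths (squared-length ratio 3:1); the short ones are alpha_{2}. The associated Dynkin diagram is two nodes joined by a triple edge (G_2), so the type is G_2.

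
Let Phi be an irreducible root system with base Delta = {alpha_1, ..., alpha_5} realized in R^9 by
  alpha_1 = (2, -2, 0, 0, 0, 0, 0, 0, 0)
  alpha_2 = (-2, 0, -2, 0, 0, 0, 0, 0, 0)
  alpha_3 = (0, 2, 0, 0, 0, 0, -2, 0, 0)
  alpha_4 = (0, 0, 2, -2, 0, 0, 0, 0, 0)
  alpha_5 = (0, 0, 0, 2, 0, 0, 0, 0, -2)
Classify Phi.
A_5

Compute the Cartan integers a_ij = 2(alpha_i, alpha_j)/(alpha_j, alpha_j); the resulting 5x5 Cartan matrix is
[[2, -1, -1, 0, 0], [-1, 2, 0, -1, 0], [-1, 0, 2, 0, 0], [0, -1, 0, 2, -1], [0, 0, 0, -1, 2]].
All simple roots have the same length, so the diagram is simply laced. The associated Dynkin diagram is a chain of 5 nodes with single edges (A_5), so the type is A_5 (the algebra sl(6)).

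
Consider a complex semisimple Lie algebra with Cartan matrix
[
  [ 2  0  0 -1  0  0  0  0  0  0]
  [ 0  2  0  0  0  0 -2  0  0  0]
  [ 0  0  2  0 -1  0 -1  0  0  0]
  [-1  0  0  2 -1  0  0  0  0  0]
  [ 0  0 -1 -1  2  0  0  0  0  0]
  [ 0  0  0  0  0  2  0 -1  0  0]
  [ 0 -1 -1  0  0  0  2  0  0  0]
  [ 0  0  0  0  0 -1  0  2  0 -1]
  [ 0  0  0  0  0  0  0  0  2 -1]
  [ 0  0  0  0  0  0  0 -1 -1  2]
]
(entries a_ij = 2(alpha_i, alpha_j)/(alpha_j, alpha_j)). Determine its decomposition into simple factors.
A4 + C6

The diagram associated to this matrix has two connected components: the simple roots {alpha_6, alpha_8, alpha_9, alpha_10} form a chain of 4 nodes with single edges (A_4), and {alpha_1, alpha_2, alpha_3, alpha_4, alpha_5, alpha_7} form a chain of 6 nodes with a double edge at one end; the terminal node there is the unique long simple root (C_6). A semisimple Lie algebra decomposes uniquely as the direct sum of simple ideals, one per connected component of its Dynkin diagram, so g ≅ A_4 ⊕ C_6 (dimension 24 + 78 = 102).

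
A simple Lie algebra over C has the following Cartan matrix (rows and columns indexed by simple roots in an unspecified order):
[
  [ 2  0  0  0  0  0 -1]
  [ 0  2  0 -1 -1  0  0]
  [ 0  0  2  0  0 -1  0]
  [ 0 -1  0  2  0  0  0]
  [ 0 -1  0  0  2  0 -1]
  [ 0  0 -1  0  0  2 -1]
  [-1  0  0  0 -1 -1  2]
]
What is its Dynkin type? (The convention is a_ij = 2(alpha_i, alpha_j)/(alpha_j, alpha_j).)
The matrix has rank 7 with 2's on the diagonal. Reading the off-diagonal entries as Dynkin edges (a single edge where a_ij = a_ji = -1; a double or triple edge where a_ij * a_ji = 2 or 3), the diagram is a chain of 6 nodes with one extra node attached to the third node from one end (E_7). One simple-root ordering that puts it in standard form is (alpha_3, alpha_1, alpha_6, alpha_7, alpha_5, alpha_2, alpha_4). So the algebra is type E_7.

E_7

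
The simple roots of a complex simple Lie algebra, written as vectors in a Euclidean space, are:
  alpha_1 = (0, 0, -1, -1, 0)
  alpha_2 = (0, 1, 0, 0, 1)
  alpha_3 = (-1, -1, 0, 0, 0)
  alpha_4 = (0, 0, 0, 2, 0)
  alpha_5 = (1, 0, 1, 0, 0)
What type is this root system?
C_5

Compute the Cartan integers a_ij = 2(alpha_i, alpha_j)/(alpha_j, alpha_j); the resulting 5x5 Cartan matrix is
[[2, 0, 0, -1, -1], [0, 2, -1, 0, 0], [0, -1, 2, 0, -1], [-2, 0, 0, 2, 0], [-1, 0, -1, 0, 2]].
The roots have two lengths (squared-length ratio 2:1); the short ones are alpha_{1,2,3,5}. The associated Dynkin diagram is a chain of 5 nodes with a double edge at one end; the terminal node there is the unique long simple root (C_5), so the type is C_5 (the algebra sp(10)).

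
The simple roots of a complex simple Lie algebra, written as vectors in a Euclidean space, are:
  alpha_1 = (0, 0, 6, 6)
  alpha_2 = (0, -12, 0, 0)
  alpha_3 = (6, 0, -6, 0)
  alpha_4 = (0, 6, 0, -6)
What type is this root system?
C4

Compute the Cartan integers a_ij = 2(alpha_i, alpha_j)/(alpha_j, alpha_j); the resulting 4x4 Cartan matrix is
[[2, 0, -1, -1], [0, 2, 0, -2], [-1, 0, 2, 0], [-1, -1, 0, 2]].
The roots have two lengths (squared-length ratio 2:1); the short ones are alpha_{1,3,4}. The associated Dynkin diagram is a chain of 4 nodes with a double edge at one end; the terminal node there is the unique long simple root (C_4), so the type is C_4 (the algebra sp(8)).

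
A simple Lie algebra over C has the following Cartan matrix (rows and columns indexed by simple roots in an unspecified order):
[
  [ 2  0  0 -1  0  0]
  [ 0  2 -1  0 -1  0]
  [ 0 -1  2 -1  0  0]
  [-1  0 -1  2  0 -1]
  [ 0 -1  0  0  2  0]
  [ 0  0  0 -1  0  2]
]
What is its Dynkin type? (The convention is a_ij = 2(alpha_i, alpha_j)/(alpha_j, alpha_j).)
The matrix has rank 6 with 2's on the diagonal. Reading the off-diagonal entries as Dynkin edges (a single edge where a_ij = a_ji = -1; a double or triple edge where a_ij * a_ji = 2 or 3), the diagram is a chain of 4 nodes with a fork of two nodes at one end (D_6). One simple-root ordering that puts it in standard form is (alpha_5, alpha_2, alpha_3, alpha_4, alpha_6, alpha_1). So the algebra is type D_6, i.e. so(12).

D_6 (so(12))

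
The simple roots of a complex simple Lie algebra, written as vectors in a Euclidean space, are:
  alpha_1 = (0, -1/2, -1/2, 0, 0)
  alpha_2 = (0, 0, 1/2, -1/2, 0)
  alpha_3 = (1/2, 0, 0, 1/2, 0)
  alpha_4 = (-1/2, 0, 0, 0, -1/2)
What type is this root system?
Compute the Cartan integers a_ij = 2(alpha_i, alpha_j)/(alpha_j, alpha_j); the resulting 4x4 Cartan matrix is
[[2, -1, 0, 0], [-1, 2, -1, 0], [0, -1, 2, -1], [0, 0, -1, 2]].
All simple roots have the same length, so the diagram is simply laced. The associated Dynkin diagram is a chain of 4 nodes with single edges (A_4), so the type is A_4 (the algebra sl(5)).

A_4 (sl(5))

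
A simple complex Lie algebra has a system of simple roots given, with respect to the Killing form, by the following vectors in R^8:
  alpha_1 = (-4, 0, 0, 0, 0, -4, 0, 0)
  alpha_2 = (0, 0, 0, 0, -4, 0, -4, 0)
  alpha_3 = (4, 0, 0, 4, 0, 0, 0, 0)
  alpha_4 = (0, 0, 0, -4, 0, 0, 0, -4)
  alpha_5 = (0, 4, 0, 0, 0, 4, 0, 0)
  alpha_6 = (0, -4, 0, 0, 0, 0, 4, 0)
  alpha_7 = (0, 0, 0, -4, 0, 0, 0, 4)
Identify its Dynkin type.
Compute the Cartan integers a_ij = 2(alpha_i, alpha_j)/(alpha_j, alpha_j); the resulting 7x7 Cartan matrix is
[[2, 0, -1, 0, -1, 0, 0], [0, 2, 0, 0, 0, -1, 0], [-1, 0, 2, -1, 0, 0, -1], [0, 0, -1, 2, 0, 0, 0], [-1, 0, 0, 0, 2, -1, 0], [0, -1, 0, 0, -1, 2, 0], [0, 0, -1, 0, 0, 0, 2]].
All simple roots have the same length, so the diagram is simply laced. The associated Dynkin diagram is a chain of 5 nodes with a fork of two nodes at one end (D_7), so the type is D_7 (the algebra so(14)).

D7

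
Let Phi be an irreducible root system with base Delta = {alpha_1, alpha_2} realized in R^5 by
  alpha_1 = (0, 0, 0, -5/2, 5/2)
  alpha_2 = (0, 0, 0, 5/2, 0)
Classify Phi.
Compute the Cartan integers a_ij = 2(alpha_i, alpha_j)/(alpha_j, alpha_j); the resulting 2x2 Cartan matrix is
[[2, -2], [-1, 2]].
The roots have two lengths (squared-length ratio 2:1); the short ones are alpha_{2}. The associated Dynkin diagram is a chain of 2 nodes with a double edge at one end; the terminal node there is the unique short simple root (B_2), so the type is B_2 (the algebra so(5)).

B_2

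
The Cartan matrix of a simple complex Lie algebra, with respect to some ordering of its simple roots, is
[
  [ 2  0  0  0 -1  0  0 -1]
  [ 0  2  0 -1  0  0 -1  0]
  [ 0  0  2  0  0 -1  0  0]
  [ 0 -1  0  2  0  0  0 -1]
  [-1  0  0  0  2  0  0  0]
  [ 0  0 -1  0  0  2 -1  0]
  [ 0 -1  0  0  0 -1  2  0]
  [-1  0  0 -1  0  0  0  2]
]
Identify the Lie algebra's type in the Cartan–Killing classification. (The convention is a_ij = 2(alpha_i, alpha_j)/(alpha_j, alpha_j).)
The matrix has rank 8 with 2's on the diagonal. Reading the off-diagonal entries as Dynkin edges (a single edge where a_ij = a_ji = -1; a double or triple edge where a_ij * a_ji = 2 or 3), the diagram is a chain of 8 nodes with single edges (A_8). One simple-root ordering that puts it in standard form is (alpha_5, alpha_1, alpha_8, alpha_4, alpha_2, alpha_7, alpha_6, alpha_3). So the algebra is type A_8, i.e. sl(9).

type A_8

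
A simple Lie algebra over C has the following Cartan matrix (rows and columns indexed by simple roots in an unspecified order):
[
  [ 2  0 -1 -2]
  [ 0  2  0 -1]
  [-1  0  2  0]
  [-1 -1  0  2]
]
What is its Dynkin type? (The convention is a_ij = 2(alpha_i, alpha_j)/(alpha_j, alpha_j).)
F_4

The matrix has rank 4 with 2's on the diagonal. Reading the off-diagonal entries as Dynkin edges (a single edge where a_ij = a_ji = -1; a double or triple edge where a_ij * a_ji = 2 or 3), the diagram is a chain of 4 nodes with a double edge between the middle two (F_4). One simple-root ordering that puts it in standard form is (alpha_3, alpha_1, alpha_4, alpha_2). So the algebra is type F_4.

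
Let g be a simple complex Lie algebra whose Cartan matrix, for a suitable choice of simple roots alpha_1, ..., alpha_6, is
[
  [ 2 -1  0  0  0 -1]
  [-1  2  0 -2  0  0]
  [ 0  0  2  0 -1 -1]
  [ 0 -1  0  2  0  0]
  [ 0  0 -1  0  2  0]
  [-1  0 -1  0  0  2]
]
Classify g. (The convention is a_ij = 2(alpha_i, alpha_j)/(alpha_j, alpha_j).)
B6

The matrix has rank 6 with 2's on the diagonal. Reading the off-diagonal entries as Dynkin edges (a single edge where a_ij = a_ji = -1; a double or triple edge where a_ij * a_ji = 2 or 3), the diagram is a chain of 6 nodes with a double edge at one end; the terminal node there is the unique short simple root (B_6). One simple-root ordering that puts it in standard form is (alpha_5, alpha_3, alpha_6, alpha_1, alpha_2, alpha_4). So the algebra is type B_6, i.e. so(13).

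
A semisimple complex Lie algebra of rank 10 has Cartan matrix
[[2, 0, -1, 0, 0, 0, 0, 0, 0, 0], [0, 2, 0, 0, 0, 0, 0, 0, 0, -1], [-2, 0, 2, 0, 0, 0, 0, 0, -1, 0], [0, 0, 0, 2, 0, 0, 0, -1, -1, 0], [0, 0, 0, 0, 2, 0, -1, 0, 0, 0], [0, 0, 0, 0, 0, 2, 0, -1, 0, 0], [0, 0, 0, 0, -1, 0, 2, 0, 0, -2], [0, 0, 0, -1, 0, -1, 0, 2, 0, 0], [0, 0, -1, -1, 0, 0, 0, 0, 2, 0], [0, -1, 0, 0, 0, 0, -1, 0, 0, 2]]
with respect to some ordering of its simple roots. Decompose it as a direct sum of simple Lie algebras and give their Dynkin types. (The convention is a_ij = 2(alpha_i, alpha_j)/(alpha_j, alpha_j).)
type B_6 ⊕ type F_4

The diagram associated to this matrix has two connected components: the simple roots {alpha_1, alpha_3, alpha_4, alpha_6, alpha_8, alpha_9} form a chain of 6 nodes with a double edge at one end; the terminal node there is the unique short simple root (B_6), and {alpha_2, alpha_5, alpha_7, alpha_10} form a chain of 4 nodes with a double edge between the middle two (F_4). A semisimple Lie algebra decomposes uniquely as the direct sum of simple ideals, one per connected component of its Dynkin diagram, so g ≅ B_6 ⊕ F_4 (dimension 78 + 52 = 130).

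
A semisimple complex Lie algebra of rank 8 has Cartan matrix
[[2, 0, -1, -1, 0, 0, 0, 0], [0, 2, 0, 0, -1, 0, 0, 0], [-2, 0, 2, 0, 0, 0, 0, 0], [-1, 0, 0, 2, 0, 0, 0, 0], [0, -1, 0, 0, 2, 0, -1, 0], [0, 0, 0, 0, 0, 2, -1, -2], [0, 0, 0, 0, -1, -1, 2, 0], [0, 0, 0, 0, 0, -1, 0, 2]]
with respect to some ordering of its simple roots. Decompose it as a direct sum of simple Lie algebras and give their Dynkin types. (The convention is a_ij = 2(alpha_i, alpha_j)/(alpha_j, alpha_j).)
The diagram associated to this matrix has two connected components: the simple roots {alpha_2, alpha_5, alpha_6, alpha_7, alpha_8} form a chain of 5 nodes with a double edge at one end; the terminal node there is the unique short simple root (B_5), and {alpha_1, alpha_3, alpha_4} form a chain of 3 nodes with a double edge at one end; the terminal node there is the unique long simple root (C_3). A semisimple Lie algebra decomposes uniquely as the direct sum of simple ideals, one per connected component of its Dynkin diagram, so g ≅ B_5 ⊕ C_3 (dimension 55 + 21 = 76).

B5 ⊕ C3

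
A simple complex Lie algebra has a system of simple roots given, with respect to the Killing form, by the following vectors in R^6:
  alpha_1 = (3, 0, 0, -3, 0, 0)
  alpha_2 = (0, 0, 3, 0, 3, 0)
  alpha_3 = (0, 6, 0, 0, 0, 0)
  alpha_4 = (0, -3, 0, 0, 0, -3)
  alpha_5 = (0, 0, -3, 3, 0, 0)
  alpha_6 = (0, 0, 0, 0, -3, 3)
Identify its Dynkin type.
C_6

Compute the Cartan integers a_ij = 2(alpha_i, alpha_j)/(alpha_j, alpha_j); the resulting 6x6 Cartan matrix is
[[2, 0, 0, 0, -1, 0], [0, 2, 0, 0, -1, -1], [0, 0, 2, -2, 0, 0], [0, 0, -1, 2, 0, -1], [-1, -1, 0, 0, 2, 0], [0, -1, 0, -1, 0, 2]].
The roots have two lengths (squared-length ratio 2:1); the short ones are alpha_{1,2,4,5,6}. The associated Dynkin diagram is a chain of 6 nodes with a double edge at one end; the terminal node there is the unique long simple root (C_6), so the type is C_6 (the algebra sp(12)).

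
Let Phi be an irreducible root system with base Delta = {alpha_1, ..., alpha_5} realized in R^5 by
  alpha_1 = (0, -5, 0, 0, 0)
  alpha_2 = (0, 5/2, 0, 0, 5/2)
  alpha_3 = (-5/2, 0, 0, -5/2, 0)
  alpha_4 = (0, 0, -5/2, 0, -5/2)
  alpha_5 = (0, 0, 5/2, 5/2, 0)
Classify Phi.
C5

Compute the Cartan integers a_ij = 2(alpha_i, alpha_j)/(alpha_j, alpha_j); the resulting 5x5 Cartan matrix is
[[2, -2, 0, 0, 0], [-1, 2, 0, -1, 0], [0, 0, 2, 0, -1], [0, -1, 0, 2, -1], [0, 0, -1, -1, 2]].
The roots have two lengths (squared-length ratio 2:1); the short ones are alpha_{2,3,4,5}. The associated Dynkin diagram is a chain of 5 nodes with a double edge at one end; the terminal node there is the unique long simple root (C_5), so the type is C_5 (the algebra sp(10)).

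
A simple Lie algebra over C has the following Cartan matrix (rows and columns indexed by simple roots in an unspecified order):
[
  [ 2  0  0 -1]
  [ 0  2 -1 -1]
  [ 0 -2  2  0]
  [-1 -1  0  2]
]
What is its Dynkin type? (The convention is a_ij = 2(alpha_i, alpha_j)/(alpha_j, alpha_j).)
The matrix has rank 4 with 2's on the diagonal. Reading the off-diagonal entries as Dynkin edges (a single edge where a_ij = a_ji = -1; a double or triple edge where a_ij * a_ji = 2 or 3), the diagram is a chain of 4 nodes with a double edge at one end; the terminal node there is the unique long simple root (C_4). One simple-root ordering that puts it in standard form is (alpha_1, alpha_4, alpha_2, alpha_3). So the algebra is type C_4, i.e. sp(8).

type C_4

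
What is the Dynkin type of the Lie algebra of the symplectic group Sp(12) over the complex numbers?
This is sp(12), which has dimension 12(12+1)/2 = 78 and rank 12/2 = 6. In the classification of classical Lie algebras, the symplectic algebra sp(2n) has type C_n; here n = 6, so the Dynkin diagram is a chain of 6 nodes with a double edge at one end; the terminal node there is the unique long simple root (C_6). Hence the type is C_6.

C_6 (sp(12))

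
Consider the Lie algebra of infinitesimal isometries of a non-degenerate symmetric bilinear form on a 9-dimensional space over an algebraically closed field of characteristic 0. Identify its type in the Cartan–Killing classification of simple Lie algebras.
B4

This is so(9) with 9 odd, which has dimension 9(9-1)/2 = 36 and rank (9-1)/2 = 4. In the classification of classical Lie algebras, the orthogonal algebra so(2n+1) in an odd number of variables has type B_n; here n = 4, so the Dynkin diagram is a chain of 4 nodes with a double edge at one end; the terminal node there is the unique short simple root (B_4). Hence the type is B_4.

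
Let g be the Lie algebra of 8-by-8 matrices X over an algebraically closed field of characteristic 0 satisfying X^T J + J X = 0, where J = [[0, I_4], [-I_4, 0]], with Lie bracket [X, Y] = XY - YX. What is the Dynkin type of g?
C4

This is sp(8), which has dimension 8(8+1)/2 = 36 and rank 8/2 = 4. In the classification of classical Lie algebras, the symplectic algebra sp(2n) has type C_n; here n = 4, so the Dynkin diagram is a chain of 4 nodes with a double edge at one end; the terminal node there is the unique long simple root (C_4). Hence the type is C_4.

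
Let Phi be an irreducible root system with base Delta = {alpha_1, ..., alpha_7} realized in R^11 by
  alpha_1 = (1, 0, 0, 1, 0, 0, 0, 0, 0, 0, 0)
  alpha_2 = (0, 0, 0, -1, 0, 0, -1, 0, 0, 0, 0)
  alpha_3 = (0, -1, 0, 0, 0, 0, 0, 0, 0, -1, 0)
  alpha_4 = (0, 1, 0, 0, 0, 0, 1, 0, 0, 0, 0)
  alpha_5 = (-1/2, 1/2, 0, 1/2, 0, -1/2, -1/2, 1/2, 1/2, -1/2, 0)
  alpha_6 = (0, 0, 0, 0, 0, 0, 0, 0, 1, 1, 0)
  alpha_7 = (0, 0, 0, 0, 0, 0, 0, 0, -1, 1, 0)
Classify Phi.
type E_7

Compute the Cartan integers a_ij = 2(alpha_i, alpha_j)/(alpha_j, alpha_j); the resulting 7x7 Cartan matrix is
[[2, -1, 0, 0, 0, 0, 0], [-1, 2, 0, -1, 0, 0, 0], [0, 0, 2, -1, 0, -1, -1], [0, -1, -1, 2, 0, 0, 0], [0, 0, 0, 0, 2, 0, -1], [0, 0, -1, 0, 0, 2, 0], [0, 0, -1, 0, -1, 0, 2]].
All simple roots have the same length, so the diagram is simply laced. The associated Dynkin diagram is a chain of 6 nodes with one extra node attached to the third node from one end (E_7), so the type is E_7.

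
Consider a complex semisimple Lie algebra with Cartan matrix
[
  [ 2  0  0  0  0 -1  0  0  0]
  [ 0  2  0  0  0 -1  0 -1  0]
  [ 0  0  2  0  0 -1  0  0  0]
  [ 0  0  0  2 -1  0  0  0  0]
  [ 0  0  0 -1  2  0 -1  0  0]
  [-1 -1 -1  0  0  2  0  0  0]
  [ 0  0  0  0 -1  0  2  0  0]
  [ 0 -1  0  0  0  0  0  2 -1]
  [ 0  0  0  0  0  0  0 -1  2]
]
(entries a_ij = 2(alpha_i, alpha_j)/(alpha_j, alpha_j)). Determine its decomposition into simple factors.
A_3 (sl(4)) + D_6 (so(12))

The diagram associated to this matrix has two connected components: the simple roots {alpha_4, alpha_5, alpha_7} form a chain of 3 nodes with single edges (A_3), and {alpha_1, alpha_2, alpha_3, alpha_6, alpha_8, alpha_9} form a chain of 4 nodes with a fork of two nodes at one end (D_6). A semisimple Lie algebra decomposes uniquely as the direct sum of simple ideals, one per connected component of its Dynkin diagram, so g ≅ A_3 ⊕ D_6 (dimension 15 + 66 = 81).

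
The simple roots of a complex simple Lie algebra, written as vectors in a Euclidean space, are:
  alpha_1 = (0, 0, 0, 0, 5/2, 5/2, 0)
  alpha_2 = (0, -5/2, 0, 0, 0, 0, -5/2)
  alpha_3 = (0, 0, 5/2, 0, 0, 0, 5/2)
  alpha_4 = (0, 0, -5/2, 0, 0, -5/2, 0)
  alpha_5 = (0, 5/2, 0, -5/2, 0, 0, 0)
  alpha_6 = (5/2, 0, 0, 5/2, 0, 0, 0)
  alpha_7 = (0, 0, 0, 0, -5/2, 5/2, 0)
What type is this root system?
D_7

Compute the Cartan integers a_ij = 2(alpha_i, alpha_j)/(alpha_j, alpha_j); the resulting 7x7 Cartan matrix is
[[2, 0, 0, -1, 0, 0, 0], [0, 2, -1, 0, -1, 0, 0], [0, -1, 2, -1, 0, 0, 0], [-1, 0, -1, 2, 0, 0, -1], [0, -1, 0, 0, 2, -1, 0], [0, 0, 0, 0, -1, 2, 0], [0, 0, 0, -1, 0, 0, 2]].
All simple roots have the same length, so the diagram is simply laced. The associated Dynkin diagram is a chain of 5 nodes with a fork of two nodes at one end (D_7), so the type is D_7 (the algebra so(14)).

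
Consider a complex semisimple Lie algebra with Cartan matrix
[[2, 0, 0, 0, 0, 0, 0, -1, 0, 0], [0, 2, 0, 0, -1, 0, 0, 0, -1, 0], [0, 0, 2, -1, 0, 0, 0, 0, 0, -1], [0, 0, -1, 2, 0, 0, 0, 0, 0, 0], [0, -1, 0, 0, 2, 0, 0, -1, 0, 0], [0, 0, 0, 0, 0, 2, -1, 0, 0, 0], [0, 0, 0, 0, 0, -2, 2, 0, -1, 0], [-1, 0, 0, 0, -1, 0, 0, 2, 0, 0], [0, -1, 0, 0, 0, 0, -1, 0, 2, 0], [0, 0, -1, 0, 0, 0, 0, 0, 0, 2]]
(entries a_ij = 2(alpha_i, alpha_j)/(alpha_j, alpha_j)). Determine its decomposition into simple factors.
The diagram associated to this matrix has two connected components: the simple roots {alpha_3, alpha_4, alpha_10} form a chain of 3 nodes with single edges (A_3), and {alpha_1, alpha_2, alpha_5, alpha_6, alpha_7, alpha_8, alpha_9} form a chain of 7 nodes with a double edge at one end; the terminal node there is the unique short simple root (B_7). A semisimple Lie algebra decomposes uniquely as the direct sum of simple ideals, one per connected component of its Dynkin diagram, so g ≅ A_3 ⊕ B_7 (dimension 15 + 105 = 120).

A3 ⊕ B7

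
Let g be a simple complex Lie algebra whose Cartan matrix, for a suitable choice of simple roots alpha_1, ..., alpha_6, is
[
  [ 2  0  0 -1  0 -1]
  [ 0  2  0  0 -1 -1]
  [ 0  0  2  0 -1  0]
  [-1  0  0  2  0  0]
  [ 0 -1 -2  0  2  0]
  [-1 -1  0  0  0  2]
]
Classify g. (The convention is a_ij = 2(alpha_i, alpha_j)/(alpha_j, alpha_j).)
type B_6

The matrix has rank 6 with 2's on the diagonal. Reading the off-diagonal entries as Dynkin edges (a single edge where a_ij = a_ji = -1; a double or triple edge where a_ij * a_ji = 2 or 3), the diagram is a chain of 6 nodes with a double edge at one end; the terminal node there is the unique short simple root (B_6). One simple-root ordering that puts it in standard form is (alpha_4, alpha_1, alpha_6, alpha_2, alpha_5, alpha_3). So the algebra is type B_6, i.e. so(13).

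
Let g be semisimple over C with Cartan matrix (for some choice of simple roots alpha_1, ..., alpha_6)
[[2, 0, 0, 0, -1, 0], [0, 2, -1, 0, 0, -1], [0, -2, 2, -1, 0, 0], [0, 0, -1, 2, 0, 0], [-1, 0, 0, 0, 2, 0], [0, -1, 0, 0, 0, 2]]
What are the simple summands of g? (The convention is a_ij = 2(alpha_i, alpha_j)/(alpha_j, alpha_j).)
A_2 (sl(3)) ⊕ F_4

The diagram associated to this matrix has two connected components: the simple roots {alpha_1, alpha_5} form a chain of 2 nodes with single edges (A_2), and {alpha_2, alpha_3, alpha_4, alpha_6} form a chain of 4 nodes with a double edge between the middle two (F_4). A semisimple Lie algebra decomposes uniquely as the direct sum of simple ideals, one per connected component of its Dynkin diagram, so g ≅ A_2 ⊕ F_4 (dimension 8 + 52 = 60).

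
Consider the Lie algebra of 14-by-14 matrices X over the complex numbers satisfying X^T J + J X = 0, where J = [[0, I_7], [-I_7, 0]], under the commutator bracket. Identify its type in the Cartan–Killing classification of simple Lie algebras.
This is sp(14), which has dimension 14(14+1)/2 = 105 and rank 14/2 = 7. In the classification of classical Lie algebras, the symplectic algebra sp(2n) has type C_n; here n = 7, so the Dynkin diagram is a chain of 7 nodes with a double edge at one end; the terminal node there is the unique long simple root (C_7). Hence the type is C_7.

C_7 (sp(14))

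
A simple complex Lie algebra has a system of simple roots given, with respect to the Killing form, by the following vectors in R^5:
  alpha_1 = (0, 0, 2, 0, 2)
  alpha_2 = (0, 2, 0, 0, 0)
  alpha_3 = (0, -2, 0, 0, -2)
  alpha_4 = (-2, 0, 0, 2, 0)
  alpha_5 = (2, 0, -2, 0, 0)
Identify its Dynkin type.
Compute the Cartan integers a_ij = 2(alpha_i, alpha_j)/(alpha_j, alpha_j); the resulting 5x5 Cartan matrix is
[[2, 0, -1, 0, -1], [0, 2, -1, 0, 0], [-1, -2, 2, 0, 0], [0, 0, 0, 2, -1], [-1, 0, 0, -1, 2]].
The roots have two lengths (squared-length ratio 2:1); the short ones are alpha_{2}. The associated Dynkin diagram is a chain of 5 nodes with a double edge at one end; the terminal node there is the unique short simple root (B_5), so the type is B_5 (the algebra so(11)).

B_5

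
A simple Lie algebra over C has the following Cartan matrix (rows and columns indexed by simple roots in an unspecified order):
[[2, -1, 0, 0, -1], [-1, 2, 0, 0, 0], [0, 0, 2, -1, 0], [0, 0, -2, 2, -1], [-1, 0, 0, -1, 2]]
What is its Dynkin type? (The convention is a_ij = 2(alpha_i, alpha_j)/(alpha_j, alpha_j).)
The matrix has rank 5 with 2's on the diagonal. Reading the off-diagonal entries as Dynkin edges (a single edge where a_ij = a_ji = -1; a double or triple edge where a_ij * a_ji = 2 or 3), the diagram is a chain of 5 nodes with a double edge at one end; the terminal node there is the unique short simple root (B_5). One simple-root ordering that puts it in standard form is (alpha_2, alpha_1, alpha_5, alpha_4, alpha_3). So the algebra is type B_5, i.e. so(11).

type B_5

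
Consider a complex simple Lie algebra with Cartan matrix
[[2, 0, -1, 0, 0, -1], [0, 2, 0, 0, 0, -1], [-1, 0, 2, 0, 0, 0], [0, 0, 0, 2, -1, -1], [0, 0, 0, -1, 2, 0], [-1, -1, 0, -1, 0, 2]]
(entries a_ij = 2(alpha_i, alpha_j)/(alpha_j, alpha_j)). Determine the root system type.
E_6

The matrix has rank 6 with 2's on the diagonal. Reading the off-diagonal entries as Dynkin edges (a single edge where a_ij = a_ji = -1; a double or triple edge where a_ij * a_ji = 2 or 3), the diagram is a chain of 5 nodes with one extra node attached to the third node from one end (E_6). One simple-root ordering that puts it in standard form is (alpha_5, alpha_2, alpha_4, alpha_6, alpha_1, alpha_3). So the algebra is type E_6.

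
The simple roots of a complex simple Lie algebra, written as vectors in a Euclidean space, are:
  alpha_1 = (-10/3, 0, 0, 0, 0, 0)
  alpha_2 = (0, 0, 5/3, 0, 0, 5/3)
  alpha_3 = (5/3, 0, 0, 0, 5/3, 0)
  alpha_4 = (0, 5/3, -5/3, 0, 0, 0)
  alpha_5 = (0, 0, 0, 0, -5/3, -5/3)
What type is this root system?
Compute the Cartan integers a_ij = 2(alpha_i, alpha_j)/(alpha_j, alpha_j); the resulting 5x5 Cartan matrix is
[[2, 0, -2, 0, 0], [0, 2, 0, -1, -1], [-1, 0, 2, 0, -1], [0, -1, 0, 2, 0], [0, -1, -1, 0, 2]].
The roots have two lengths (squared-length ratio 2:1); the short ones are alpha_{2,3,4,5}. The associated Dynkin diagram is a chain of 5 nodes with a double edge at one end; the terminal node there is the unique long simple root (C_5), so the type is C_5 (the algebra sp(10)).

type C_5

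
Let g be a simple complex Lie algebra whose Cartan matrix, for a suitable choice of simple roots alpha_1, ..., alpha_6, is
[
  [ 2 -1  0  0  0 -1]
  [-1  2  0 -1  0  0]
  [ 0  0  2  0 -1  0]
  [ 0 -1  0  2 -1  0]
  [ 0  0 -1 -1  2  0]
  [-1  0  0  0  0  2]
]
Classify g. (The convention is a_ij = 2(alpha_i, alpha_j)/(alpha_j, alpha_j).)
The matrix has rank 6 with 2's on the diagonal. Reading the off-diagonal entries as Dynkin edges (a single edge where a_ij = a_ji = -1; a double or triple edge where a_ij * a_ji = 2 or 3), the diagram is a chain of 6 nodes with single edges (A_6). One simple-root ordering that puts it in standard form is (alpha_6, alpha_1, alpha_2, alpha_4, alpha_5, alpha_3). So the algebra is type A_6, i.e. sl(7).

A6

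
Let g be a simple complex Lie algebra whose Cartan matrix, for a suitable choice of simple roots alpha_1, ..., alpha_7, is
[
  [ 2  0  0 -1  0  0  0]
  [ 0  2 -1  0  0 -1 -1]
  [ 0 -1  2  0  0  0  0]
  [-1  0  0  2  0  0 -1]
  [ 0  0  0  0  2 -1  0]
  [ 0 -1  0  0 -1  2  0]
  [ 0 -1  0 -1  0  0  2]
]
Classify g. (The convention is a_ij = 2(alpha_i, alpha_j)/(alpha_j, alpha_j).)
The matrix has rank 7 with 2's on the diagonal. Reading the off-diagonal entries as Dynkin edges (a single edge where a_ij = a_ji = -1; a double or triple edge where a_ij * a_ji = 2 or 3), the diagram is a chain of 6 nodes with one extra node attached to the third node from one end (E_7). One simple-root ordering that puts it in standard form is (alpha_5, alpha_3, alpha_6, alpha_2, alpha_7, alpha_4, alpha_1). So the algebra is type E_7.

E_7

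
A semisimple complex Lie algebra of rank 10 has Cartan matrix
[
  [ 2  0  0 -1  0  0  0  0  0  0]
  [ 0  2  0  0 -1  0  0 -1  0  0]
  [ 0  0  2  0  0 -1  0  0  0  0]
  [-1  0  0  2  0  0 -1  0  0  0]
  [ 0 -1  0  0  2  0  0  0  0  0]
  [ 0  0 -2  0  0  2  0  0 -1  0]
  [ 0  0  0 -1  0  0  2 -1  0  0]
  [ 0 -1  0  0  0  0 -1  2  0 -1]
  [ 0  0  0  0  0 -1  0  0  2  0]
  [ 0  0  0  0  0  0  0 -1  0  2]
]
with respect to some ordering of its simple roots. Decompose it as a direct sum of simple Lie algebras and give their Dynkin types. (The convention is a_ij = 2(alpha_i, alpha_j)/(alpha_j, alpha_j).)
The diagram associated to this matrix has two connected components: the simple roots {alpha_3, alpha_6, alpha_9} form a chain of 3 nodes with a double edge at one end; the terminal node there is the unique short simple root (B_3), and {alpha_1, alpha_2, alpha_4, alpha_5, alpha_7, alpha_8, alpha_10} form a chain of 6 nodes with one extra node attached to the third node from one end (E_7). A semisimple Lie algebra decomposes uniquely as the direct sum of simple ideals, one per connected component of its Dynkin diagram, so g ≅ B_3 ⊕ E_7 (dimension 21 + 133 = 154).

B_3 + E_7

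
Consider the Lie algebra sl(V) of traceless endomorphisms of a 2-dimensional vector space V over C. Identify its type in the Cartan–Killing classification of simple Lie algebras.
A1

This is sl(2), which has dimension 2^2 - 1 = 3 and rank 2 - 1 = 1 (a Cartan subalgebra is the diagonal traceless matrices). In the classification of classical Lie algebras, the special linear algebra sl(n+1) has type A_n; here n = 1, so the Dynkin diagram is a chain of 1 nodes with single edges (A_1). Hence the type is A_1.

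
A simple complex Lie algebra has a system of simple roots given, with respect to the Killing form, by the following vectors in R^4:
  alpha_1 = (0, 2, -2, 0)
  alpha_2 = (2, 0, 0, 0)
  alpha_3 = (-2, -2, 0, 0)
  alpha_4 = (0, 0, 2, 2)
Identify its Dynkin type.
Compute the Cartan integers a_ij = 2(alpha_i, alpha_j)/(alpha_j, alpha_j); the resulting 4x4 Cartan matrix is
[[2, 0, -1, -1], [0, 2, -1, 0], [-1, -2, 2, 0], [-1, 0, 0, 2]].
The roots have two lengths (squared-length ratio 2:1); the short ones are alpha_{2}. The associated Dynkin diagram is a chain of 4 nodes with a double edge at one end; the terminal node there is the unique short simple root (B_4), so the type is B_4 (the algebra so(9)).

type B_4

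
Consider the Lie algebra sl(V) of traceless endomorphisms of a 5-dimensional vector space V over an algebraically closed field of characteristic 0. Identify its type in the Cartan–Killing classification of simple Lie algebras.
This is sl(5), which has dimension 5^2 - 1 = 24 and rank 5 - 1 = 4 (a Cartan subalgebra is the diagonal traceless matrices). In the classification of classical Lie algebras, the special linear algebra sl(n+1) has type A_n; here n = 4, so the Dynkin diagram is a chain of 4 nodes with single edges (A_4). Hence the type is A_4.

A4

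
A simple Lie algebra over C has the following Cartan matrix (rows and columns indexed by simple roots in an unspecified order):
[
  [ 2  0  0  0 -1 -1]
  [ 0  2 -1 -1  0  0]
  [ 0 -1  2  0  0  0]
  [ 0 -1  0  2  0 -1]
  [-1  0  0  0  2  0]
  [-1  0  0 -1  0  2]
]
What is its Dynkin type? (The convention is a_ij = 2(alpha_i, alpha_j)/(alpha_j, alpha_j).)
The matrix has rank 6 with 2's on the diagonal. Reading the off-diagonal entries as Dynkin edges (a single edge where a_ij = a_ji = -1; a double or triple edge where a_ij * a_ji = 2 or 3), the diagram is a chain of 6 nodes with single edges (A_6). One simple-root ordering that puts it in standard form is (alpha_3, alpha_2, alpha_4, alpha_6, alpha_1, alpha_5). So the algebra is type A_6, i.e. sl(7).

A_6 (sl(7))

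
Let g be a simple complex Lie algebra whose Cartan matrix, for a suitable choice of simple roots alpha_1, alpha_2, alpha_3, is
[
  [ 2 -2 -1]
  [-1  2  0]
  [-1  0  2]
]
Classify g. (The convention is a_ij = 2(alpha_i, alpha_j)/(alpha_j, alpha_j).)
The matrix has rank 3 with 2's on the diagonal. Reading the off-diagonal entries as Dynkin edges (a single edge where a_ij = a_ji = -1; a double or triple edge where a_ij * a_ji = 2 or 3), the diagram is a chain of 3 nodes with a double edge at one end; the terminal node there is the unique short simple root (B_3). One simple-root ordering that puts it in standard form is (alpha_3, alpha_1, alpha_2). So the algebra is type B_3, i.e. so(7).

B3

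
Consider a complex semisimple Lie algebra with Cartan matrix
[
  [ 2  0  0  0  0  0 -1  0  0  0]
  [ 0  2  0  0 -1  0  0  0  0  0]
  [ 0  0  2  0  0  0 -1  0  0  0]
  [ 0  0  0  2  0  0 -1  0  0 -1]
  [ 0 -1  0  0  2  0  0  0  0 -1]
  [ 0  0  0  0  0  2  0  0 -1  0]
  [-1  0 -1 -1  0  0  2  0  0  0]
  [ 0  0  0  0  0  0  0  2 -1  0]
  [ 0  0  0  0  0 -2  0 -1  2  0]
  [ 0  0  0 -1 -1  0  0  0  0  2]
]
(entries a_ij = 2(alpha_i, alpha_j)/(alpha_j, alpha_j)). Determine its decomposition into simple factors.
B_3 (so(7)) + D_7 (so(14))

The diagram associated to this matrix has two connected components: the simple roots {alpha_6, alpha_8, alpha_9} form a chain of 3 nodes with a double edge at one end; the terminal node there is the unique short simple root (B_3), and {alpha_1, alpha_2, alpha_3, alpha_4, alpha_5, alpha_7, alpha_10} form a chain of 5 nodes with a fork of two nodes at one end (D_7). A semisimple Lie algebra decomposes uniquely as the direct sum of simple ideals, one per connected component of its Dynkin diagram, so g ≅ B_3 ⊕ D_7 (dimension 21 + 91 = 112).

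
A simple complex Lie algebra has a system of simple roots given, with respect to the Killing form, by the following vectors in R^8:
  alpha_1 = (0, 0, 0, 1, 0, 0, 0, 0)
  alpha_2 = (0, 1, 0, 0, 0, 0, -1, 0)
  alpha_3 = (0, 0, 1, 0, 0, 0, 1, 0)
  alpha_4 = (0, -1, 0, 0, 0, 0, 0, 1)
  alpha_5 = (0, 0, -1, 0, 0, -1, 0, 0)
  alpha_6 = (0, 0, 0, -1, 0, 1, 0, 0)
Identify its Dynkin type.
Compute the Cartan integers a_ij = 2(alpha_i, alpha_j)/(alpha_j, alpha_j); the resulting 6x6 Cartan matrix is
[[2, 0, 0, 0, 0, -1], [0, 2, -1, -1, 0, 0], [0, -1, 2, 0, -1, 0], [0, -1, 0, 2, 0, 0], [0, 0, -1, 0, 2, -1], [-2, 0, 0, 0, -1, 2]].
The roots have two lengths (squared-length ratio 2:1); the short ones are alpha_{1}. The associated Dynkin diagram is a chain of 6 nodes with a double edge at one end; the terminal node there is the unique short simple root (B_6), so the type is B_6 (the algebra so(13)).

type B_6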